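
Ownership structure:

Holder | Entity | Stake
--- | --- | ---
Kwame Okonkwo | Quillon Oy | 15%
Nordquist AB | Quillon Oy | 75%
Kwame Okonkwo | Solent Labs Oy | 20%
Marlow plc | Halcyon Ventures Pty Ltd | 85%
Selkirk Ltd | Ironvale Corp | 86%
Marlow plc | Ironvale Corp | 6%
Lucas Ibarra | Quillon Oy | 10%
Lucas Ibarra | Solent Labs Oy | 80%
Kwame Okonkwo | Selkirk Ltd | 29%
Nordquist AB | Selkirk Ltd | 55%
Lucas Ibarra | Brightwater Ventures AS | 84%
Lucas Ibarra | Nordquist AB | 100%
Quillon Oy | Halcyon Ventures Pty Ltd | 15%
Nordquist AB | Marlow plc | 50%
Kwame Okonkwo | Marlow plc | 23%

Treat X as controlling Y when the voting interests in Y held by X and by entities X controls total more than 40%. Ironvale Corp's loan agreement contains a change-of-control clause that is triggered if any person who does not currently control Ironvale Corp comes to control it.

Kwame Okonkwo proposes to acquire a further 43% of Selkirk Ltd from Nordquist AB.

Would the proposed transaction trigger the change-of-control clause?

The purchase adds only to Kwame's holdings (Nordquist's stake shrinks), so Kwame is the only person who could newly come to control Ironvale.
Kwame's largest direct stake is 29% in Selkirk, which does not meet the threshold, so Kwame controls no company.
Neither Kwame nor any entity Kwame controls holds any voting interest in Ironvale.
So before the transaction, Kwame does not control Ironvale.
After the purchase, Kwame's direct stake in Selkirk rises to 29% + 43% = 72%, and Nordquist's stake falls to 12%.
Kwame holds 72% of Selkirk, so Kwame controls Selkirk.
Selkirk holds 86% of Ironvale, so Kwame controls Ironvale.
Kwame did not control Ironvale before and does after, so the clause is triggered.

Yes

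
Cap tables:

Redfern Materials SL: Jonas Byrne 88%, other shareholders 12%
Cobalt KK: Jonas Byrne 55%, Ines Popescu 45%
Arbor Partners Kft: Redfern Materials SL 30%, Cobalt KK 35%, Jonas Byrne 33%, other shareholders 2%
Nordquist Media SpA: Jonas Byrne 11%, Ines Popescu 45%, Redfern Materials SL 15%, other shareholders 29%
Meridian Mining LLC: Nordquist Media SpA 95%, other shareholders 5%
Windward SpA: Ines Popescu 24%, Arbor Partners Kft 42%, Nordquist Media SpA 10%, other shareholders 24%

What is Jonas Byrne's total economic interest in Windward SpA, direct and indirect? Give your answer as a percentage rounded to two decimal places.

35.45%

Jonas reaches Windward along 5 paths.
Via Redfern → Arbor: 88% × 30% × 42% = 11.088%.
Via Cobalt → Arbor: 55% × 35% × 42% = 8.085%.
Via Arbor: 33% × 42% = 13.86%.
Via Nordquist: 11% × 10% = 1.1%.
Via Redfern → Nordquist: 88% × 15% × 10% = 1.32%.
Total: 11.088% + 8.085% + 13.86% + 1.1% + 1.32% = 35.453%.
Rounded: 35.45%.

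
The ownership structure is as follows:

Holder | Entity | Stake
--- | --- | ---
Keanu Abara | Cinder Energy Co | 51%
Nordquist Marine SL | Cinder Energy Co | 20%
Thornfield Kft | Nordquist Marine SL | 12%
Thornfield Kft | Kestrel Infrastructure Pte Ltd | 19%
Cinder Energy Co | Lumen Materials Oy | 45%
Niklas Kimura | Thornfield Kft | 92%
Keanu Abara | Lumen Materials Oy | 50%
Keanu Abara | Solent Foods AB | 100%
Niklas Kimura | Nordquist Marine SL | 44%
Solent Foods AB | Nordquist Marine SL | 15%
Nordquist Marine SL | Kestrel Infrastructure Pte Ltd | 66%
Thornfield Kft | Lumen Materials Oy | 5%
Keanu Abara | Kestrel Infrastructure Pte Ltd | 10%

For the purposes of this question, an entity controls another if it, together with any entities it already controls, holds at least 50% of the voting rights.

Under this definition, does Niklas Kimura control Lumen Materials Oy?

No

Niklas holds 92% of Thornfield, so Niklas controls Thornfield.
Thornfield and Niklas together hold 12% + 44% = 56% of Nordquist, so Niklas controls Nordquist.
Thornfield and Nordquist together hold 19% + 66% = 85% of Kestrel, so Niklas controls Kestrel.
In Lumen, Niklas's side holds only 5%, not ≥ 50%.
So Niklas does not control Lumen.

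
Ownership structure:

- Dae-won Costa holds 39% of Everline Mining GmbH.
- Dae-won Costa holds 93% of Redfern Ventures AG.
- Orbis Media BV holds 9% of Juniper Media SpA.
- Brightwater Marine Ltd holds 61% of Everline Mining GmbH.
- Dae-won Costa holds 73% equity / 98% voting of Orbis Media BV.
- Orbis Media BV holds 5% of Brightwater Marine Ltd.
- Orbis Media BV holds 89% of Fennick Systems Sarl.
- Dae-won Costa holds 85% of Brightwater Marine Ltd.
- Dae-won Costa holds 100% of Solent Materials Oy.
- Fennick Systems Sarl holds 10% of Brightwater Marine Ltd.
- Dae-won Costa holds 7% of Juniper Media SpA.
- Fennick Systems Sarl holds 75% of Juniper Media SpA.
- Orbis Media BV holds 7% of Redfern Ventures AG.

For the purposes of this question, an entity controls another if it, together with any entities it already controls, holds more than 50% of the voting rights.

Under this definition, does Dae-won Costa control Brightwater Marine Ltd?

Yes

Dae-won holds 98% of Orbis, so Dae-won controls Orbis.
Orbis holds 89% of Fennick, so Dae-won controls Fennick.
Dae-won and Orbis and Fennick together hold 85% + 5% + 10% = 100% of Brightwater, so Dae-won controls Brightwater.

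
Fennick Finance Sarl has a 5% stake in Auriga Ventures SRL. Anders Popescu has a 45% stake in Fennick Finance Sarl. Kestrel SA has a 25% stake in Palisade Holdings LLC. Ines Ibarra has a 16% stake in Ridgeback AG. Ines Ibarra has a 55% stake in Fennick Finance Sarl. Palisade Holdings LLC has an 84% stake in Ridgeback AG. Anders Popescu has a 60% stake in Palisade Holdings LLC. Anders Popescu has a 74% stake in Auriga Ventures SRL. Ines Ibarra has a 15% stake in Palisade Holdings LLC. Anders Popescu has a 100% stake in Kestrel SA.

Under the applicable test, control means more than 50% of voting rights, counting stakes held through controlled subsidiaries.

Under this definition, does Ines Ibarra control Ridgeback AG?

No

Ines holds 55% of Fennick, so Ines controls Fennick.
In Ridgeback, Ines's side holds only 16%, not > 50%.
So Ines does not control Ridgeback.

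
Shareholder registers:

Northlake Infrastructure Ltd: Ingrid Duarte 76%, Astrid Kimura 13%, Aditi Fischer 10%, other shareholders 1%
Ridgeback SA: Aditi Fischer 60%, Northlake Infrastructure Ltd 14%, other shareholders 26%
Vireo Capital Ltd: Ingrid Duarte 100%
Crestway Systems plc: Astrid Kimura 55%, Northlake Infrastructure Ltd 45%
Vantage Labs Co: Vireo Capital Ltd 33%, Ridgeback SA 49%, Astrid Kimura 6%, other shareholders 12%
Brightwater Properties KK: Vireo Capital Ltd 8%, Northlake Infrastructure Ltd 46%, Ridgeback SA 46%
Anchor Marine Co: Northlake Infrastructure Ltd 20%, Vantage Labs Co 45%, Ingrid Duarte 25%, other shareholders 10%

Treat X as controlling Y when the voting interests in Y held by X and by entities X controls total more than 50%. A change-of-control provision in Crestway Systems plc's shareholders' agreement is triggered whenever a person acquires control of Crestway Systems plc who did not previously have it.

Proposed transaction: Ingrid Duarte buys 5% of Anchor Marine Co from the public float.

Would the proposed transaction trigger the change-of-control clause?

No

The purchase changes only Ingrid's holdings, so Ingrid is the only person who could newly come to control Crestway.
Ingrid holds 76% of Northlake, so Ingrid controls Northlake.
Ingrid holds 100% of Vireo, so Ingrid controls Vireo.
Vireo and Northlake together hold 8% + 46% = 54% of Brightwater, so Ingrid controls Brightwater.
In Crestway, Ingrid's side holds only 45%, not > 50%.
So before the transaction, Ingrid does not control Crestway.
After the purchase, Ingrid's direct stake in Anchor rises to 25% + 5% = 30%.
Ingrid's side now holds 20% + 30% = 50% of Anchor, not > 50%, so Ingrid still does not control Anchor.
After the transaction, Ingrid's side holds 45% of Crestway, not > 50%, so Ingrid still does not control Crestway.
No new person acquires control, so the clause is not triggered.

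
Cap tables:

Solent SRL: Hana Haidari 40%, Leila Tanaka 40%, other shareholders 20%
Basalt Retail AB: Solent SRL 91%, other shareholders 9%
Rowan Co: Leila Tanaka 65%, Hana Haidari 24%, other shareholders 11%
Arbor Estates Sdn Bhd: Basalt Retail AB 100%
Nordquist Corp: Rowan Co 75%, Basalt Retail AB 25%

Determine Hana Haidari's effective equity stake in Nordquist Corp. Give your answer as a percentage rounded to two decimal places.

Hana reaches Nordquist along 2 paths.
Via Rowan: 24% × 75% = 18%.
Via Solent → Basalt: 40% × 91% × 25% = 9.1%.
Total: 18% + 9.1% = 27.1%.
Rounded: 27.10%.

27.10%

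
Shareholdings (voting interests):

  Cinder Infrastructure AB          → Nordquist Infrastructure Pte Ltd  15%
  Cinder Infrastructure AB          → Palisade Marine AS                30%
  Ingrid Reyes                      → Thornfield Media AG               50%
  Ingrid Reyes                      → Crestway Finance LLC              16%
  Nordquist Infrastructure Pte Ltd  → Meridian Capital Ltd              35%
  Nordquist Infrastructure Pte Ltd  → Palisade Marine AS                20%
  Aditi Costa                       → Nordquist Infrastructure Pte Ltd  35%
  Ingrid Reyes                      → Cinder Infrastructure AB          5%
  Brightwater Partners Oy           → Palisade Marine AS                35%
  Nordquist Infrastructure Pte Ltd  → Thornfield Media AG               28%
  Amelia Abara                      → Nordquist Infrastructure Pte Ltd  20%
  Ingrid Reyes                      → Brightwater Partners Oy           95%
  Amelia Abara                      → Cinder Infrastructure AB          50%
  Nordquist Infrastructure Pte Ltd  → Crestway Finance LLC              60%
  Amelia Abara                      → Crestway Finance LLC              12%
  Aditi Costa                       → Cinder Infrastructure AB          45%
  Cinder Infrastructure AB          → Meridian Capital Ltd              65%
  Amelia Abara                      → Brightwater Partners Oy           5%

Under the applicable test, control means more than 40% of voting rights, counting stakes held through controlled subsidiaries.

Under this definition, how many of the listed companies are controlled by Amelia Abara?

2

Amelia holds 50% of Cinder, so Amelia controls Cinder.
Cinder holds 65% of Meridian, so Amelia controls Meridian.
No other company's threshold is met.
Amelia controls 2 companies.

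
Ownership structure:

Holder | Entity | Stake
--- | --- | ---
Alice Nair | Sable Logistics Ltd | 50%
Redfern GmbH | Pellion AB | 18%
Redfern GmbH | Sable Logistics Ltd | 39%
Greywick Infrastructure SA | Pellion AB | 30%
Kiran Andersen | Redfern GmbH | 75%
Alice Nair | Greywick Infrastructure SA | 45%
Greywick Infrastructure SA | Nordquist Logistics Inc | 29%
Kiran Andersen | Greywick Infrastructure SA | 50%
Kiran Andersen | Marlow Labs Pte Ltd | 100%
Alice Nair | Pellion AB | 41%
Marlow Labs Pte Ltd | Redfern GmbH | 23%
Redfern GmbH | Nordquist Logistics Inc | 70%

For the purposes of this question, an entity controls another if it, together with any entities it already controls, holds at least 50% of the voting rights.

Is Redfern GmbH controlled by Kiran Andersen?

Kiran holds 100% of Marlow, so Kiran controls Marlow.
Marlow and Kiran together hold 23% + 75% = 98% of Redfern, so Kiran controls Redfern.

Yes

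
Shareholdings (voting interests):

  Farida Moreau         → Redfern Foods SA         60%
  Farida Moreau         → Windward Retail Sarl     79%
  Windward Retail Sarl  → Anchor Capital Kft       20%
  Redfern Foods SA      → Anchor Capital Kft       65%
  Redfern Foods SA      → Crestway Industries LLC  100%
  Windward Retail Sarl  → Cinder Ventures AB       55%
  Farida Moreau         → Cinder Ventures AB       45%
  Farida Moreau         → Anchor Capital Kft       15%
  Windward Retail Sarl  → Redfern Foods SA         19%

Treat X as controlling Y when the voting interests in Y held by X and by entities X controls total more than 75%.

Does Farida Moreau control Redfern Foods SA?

Farida holds 79% of Windward, so Farida controls Windward.
Farida and Windward together hold 60% + 19% = 79% of Redfern, so Farida controls Redfern.

Yes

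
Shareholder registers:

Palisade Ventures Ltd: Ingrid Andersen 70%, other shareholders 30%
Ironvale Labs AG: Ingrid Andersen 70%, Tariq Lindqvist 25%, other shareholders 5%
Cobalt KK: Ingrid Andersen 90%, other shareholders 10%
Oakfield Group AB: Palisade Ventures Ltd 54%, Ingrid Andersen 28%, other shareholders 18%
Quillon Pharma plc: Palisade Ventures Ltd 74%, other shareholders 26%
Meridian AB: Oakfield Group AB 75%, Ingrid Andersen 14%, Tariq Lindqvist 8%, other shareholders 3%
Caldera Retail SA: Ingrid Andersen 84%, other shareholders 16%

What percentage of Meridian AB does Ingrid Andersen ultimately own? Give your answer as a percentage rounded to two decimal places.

Ingrid reaches Meridian along 3 paths.
Via Palisade → Oakfield: 70% × 54% × 75% = 28.35%.
Via Oakfield: 28% × 75% = 21%.
Direct stake: 14% = 14%.
Total: 28.35% + 21% + 14% = 63.35%.

63.35%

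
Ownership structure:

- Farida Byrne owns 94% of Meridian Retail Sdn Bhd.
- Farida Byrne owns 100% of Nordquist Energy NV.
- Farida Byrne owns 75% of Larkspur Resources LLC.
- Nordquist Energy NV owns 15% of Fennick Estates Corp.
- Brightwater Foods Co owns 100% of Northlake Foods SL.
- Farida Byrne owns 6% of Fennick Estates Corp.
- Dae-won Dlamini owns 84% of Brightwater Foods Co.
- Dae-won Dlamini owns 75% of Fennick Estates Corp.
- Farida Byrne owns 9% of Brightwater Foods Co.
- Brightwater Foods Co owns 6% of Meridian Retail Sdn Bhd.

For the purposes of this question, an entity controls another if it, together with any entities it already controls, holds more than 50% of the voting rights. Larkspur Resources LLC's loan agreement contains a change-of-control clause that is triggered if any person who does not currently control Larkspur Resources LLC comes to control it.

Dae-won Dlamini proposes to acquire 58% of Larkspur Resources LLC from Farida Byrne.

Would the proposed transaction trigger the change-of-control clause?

Yes

The purchase adds only to Dae-won's holdings (Farida's stake shrinks), so Dae-won is the only person who could newly come to control Larkspur.
Dae-won holds 84% of Brightwater, so Dae-won controls Brightwater.
Dae-won holds 75% of Fennick, so Dae-won controls Fennick.
Brightwater holds 100% of Northlake, so Dae-won controls Northlake.
Neither Dae-won nor any entity Dae-won controls holds any voting interest in Larkspur.
So before the transaction, Dae-won does not control Larkspur.
After the purchase, Dae-won holds 58% of Larkspur directly, and Farida's stake falls to 17%.
Dae-won holds 58% of Larkspur, so Dae-won controls Larkspur.
Dae-won did not control Larkspur before and does after, so the clause is triggered.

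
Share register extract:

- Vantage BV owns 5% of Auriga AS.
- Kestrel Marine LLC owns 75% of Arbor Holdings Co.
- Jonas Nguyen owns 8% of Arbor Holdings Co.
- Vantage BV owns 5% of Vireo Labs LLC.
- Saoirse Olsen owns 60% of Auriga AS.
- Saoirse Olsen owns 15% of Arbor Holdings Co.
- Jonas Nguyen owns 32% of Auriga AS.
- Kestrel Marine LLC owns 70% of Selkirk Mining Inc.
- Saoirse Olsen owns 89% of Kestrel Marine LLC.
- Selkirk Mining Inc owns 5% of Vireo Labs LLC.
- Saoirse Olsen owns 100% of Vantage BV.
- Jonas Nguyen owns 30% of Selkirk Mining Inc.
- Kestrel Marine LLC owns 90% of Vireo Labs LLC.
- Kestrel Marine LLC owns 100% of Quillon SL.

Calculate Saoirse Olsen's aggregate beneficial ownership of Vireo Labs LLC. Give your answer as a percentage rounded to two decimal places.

88.22%

Saoirse reaches Vireo along 3 paths.
Via Vantage: 100% × 5% = 5%.
Via Kestrel: 89% × 90% = 80.1%.
Via Kestrel → Selkirk: 89% × 70% × 5% = 3.115%.
Total: 5% + 80.1% + 3.115% = 88.215%.
Rounded: 88.22%.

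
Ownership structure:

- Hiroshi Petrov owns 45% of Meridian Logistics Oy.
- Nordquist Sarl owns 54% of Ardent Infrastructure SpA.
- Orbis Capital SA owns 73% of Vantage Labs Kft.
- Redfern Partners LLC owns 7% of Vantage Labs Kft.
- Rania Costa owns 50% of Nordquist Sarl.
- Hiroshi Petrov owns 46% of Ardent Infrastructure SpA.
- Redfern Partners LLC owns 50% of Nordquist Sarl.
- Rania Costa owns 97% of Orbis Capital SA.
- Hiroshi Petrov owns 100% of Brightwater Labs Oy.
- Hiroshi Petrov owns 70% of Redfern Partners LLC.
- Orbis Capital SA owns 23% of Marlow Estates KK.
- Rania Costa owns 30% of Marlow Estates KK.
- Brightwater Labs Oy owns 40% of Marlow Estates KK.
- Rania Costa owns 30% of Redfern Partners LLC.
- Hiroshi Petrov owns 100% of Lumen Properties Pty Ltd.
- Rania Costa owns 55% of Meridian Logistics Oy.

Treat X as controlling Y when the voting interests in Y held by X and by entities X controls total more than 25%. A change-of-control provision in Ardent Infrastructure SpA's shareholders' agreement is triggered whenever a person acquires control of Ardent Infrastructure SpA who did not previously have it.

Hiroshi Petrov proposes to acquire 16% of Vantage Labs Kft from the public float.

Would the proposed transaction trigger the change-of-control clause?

The purchase changes only Hiroshi's holdings, so Hiroshi is the only person who could newly come to control Ardent.
Hiroshi holds 70% of Redfern, so Hiroshi controls Redfern.
Redfern holds 50% of Nordquist, so Hiroshi controls Nordquist.
Nordquist and Hiroshi together hold 54% + 46% = 100% of Ardent, so Hiroshi controls Ardent.
So Hiroshi already controls Ardent before the transaction.
After the purchase, Hiroshi holds 16% of Vantage directly.
Hiroshi controlled Ardent already, so this is not a new person acquiring control; every other person's position is unchanged or reduced.
No new person acquires control, so the clause is not triggered.

No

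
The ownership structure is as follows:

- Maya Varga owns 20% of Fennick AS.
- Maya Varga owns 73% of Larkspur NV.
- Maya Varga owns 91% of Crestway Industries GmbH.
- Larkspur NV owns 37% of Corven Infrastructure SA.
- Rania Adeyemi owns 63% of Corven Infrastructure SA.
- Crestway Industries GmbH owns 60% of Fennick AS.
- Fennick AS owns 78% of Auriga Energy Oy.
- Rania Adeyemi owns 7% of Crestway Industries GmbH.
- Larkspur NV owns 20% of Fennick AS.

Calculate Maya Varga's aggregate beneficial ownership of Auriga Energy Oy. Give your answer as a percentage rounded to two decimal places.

69.58%

Maya reaches Auriga along 3 paths.
Via Crestway → Fennick: 91% × 60% × 78% = 42.588%.
Via Larkspur → Fennick: 73% × 20% × 78% = 11.388%.
Via Fennick: 20% × 78% = 15.6%.
Total: 42.588% + 11.388% + 15.6% = 69.576%.
Rounded: 69.58%.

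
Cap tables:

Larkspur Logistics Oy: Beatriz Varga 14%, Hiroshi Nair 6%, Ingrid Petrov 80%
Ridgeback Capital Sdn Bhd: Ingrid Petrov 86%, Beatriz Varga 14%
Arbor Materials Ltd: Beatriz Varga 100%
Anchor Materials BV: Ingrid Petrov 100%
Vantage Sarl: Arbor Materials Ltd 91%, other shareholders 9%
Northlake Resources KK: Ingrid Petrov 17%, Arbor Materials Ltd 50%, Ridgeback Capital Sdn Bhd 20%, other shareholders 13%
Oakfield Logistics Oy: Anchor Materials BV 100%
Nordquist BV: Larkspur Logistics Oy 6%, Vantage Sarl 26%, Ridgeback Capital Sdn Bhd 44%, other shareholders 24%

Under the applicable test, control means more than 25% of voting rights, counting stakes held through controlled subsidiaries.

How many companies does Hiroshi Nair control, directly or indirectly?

Hiroshi's largest direct stake is 6% in Larkspur, which does not meet the threshold.
Hiroshi controls 0 companies.

0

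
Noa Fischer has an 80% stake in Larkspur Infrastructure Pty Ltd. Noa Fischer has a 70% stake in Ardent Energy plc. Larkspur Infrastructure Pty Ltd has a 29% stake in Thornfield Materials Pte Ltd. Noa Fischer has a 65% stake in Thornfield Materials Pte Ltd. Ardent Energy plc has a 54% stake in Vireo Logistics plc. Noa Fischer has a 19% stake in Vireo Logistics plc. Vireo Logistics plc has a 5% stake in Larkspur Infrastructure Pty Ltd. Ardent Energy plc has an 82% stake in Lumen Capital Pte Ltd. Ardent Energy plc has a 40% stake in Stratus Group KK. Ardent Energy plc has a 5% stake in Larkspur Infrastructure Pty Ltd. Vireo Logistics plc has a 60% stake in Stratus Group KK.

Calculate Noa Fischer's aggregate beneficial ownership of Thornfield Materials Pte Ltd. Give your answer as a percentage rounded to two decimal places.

Noa reaches Thornfield along 5 paths.
Direct stake: 65% = 65%.
Via Larkspur: 80% × 29% = 23.2%.
Via Ardent → Vireo → Larkspur: 70% × 54% × 5% × 29% = 0.5481%.
Via Vireo → Larkspur: 19% × 5% × 29% = 0.2755%.
Via Ardent → Larkspur: 70% × 5% × 29% = 1.015%.
Total: 65% + 23.2% + 0.5481% + 0.2755% + 1.015% = 90.0386%.
Rounded: 90.04%.

90.04%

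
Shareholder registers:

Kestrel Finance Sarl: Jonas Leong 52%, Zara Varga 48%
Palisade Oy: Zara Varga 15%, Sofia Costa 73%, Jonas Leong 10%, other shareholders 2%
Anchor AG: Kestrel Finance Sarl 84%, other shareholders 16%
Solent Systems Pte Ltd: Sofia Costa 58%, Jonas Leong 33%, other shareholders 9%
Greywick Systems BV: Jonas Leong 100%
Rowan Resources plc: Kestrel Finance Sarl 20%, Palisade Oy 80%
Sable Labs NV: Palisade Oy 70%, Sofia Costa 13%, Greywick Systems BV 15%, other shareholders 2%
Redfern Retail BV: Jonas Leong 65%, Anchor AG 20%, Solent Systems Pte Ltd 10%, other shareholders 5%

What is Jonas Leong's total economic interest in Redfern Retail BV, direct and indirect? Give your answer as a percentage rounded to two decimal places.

77.04%

Jonas reaches Redfern along 3 paths.
Direct stake: 65% = 65%.
Via Kestrel → Anchor: 52% × 84% × 20% = 8.736%.
Via Solent: 33% × 10% = 3.3%.
Total: 65% + 8.736% + 3.3% = 77.036%.
Rounded: 77.04%.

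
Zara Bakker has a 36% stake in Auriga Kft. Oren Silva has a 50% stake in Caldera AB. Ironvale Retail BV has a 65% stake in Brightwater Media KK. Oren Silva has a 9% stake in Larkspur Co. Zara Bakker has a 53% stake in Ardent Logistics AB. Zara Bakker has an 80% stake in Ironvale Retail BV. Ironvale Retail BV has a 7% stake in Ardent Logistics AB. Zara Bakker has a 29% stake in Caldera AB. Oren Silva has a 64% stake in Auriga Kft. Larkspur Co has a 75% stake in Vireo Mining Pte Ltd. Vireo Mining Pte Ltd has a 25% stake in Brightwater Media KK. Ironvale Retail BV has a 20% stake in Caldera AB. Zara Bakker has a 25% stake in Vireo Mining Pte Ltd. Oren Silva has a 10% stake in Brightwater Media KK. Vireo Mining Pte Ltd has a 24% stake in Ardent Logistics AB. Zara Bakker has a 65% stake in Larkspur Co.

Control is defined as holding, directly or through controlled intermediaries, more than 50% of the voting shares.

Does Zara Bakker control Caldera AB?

No

Zara holds 65% of Larkspur, so Zara controls Larkspur.
Zara holds 80% of Ironvale, so Zara controls Ironvale.
Larkspur and Zara together hold 75% + 25% = 100% of Vireo, so Zara controls Vireo.
Ironvale and Vireo and Zara together hold 7% + 24% + 53% = 84% of Ardent, so Zara controls Ardent.
Vireo and Ironvale together hold 25% + 65% = 90% of Brightwater, so Zara controls Brightwater.
In Caldera, Zara's side holds only 20% + 29% = 49%, not > 50%.
So Zara does not control Caldera.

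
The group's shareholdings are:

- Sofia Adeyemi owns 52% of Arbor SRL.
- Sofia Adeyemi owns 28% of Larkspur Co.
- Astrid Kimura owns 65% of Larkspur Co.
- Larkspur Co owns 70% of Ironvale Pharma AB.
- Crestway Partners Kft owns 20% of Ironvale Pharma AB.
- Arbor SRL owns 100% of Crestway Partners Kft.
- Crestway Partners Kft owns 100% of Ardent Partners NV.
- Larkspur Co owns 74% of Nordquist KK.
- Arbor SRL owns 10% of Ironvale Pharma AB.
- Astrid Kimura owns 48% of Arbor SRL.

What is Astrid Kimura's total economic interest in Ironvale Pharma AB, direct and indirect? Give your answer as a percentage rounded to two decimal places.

59.90%

Astrid reaches Ironvale along 3 paths.
Via Arbor → Crestway: 48% × 100% × 20% = 9.6%.
Via Larkspur: 65% × 70% = 45.5%.
Via Arbor: 48% × 10% = 4.8%.
Total: 9.6% + 45.5% + 4.8% = 59.9%.
Rounded: 59.90%.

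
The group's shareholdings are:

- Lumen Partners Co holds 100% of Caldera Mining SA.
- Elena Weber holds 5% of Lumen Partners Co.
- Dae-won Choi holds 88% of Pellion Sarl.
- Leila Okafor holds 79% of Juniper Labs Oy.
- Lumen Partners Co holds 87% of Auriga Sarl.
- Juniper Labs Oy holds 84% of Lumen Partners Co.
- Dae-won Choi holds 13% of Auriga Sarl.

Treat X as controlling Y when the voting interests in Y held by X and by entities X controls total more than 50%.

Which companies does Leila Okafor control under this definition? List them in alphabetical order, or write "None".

Leila holds 79% of Juniper, so Leila controls Juniper.
Juniper holds 84% of Lumen, so Leila controls Lumen.
Lumen holds 87% of Auriga, so Leila controls Auriga.
Lumen holds 100% of Caldera, so Leila controls Caldera.
No other company's threshold is met.

Auriga Sarl, Caldera Mining SA, Juniper Labs Oy, Lumen Partners Co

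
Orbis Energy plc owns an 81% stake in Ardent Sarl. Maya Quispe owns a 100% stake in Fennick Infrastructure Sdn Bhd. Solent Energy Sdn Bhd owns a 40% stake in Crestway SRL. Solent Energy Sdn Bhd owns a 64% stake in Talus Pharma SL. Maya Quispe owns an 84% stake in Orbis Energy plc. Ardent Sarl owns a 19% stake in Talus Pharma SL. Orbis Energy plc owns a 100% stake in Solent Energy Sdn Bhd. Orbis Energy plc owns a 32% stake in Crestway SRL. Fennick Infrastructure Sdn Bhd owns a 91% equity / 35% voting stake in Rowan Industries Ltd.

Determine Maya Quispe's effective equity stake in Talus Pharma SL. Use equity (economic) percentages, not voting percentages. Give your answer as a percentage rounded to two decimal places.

66.69%

Maya reaches Talus along 2 paths.
Via Orbis → Ardent: 84% × 81% × 19% = 12.9276%.
Via Orbis → Solent: 84% × 100% × 64% = 53.76%.
Total: 12.9276% + 53.76% = 66.6876%.
Rounded: 66.69%.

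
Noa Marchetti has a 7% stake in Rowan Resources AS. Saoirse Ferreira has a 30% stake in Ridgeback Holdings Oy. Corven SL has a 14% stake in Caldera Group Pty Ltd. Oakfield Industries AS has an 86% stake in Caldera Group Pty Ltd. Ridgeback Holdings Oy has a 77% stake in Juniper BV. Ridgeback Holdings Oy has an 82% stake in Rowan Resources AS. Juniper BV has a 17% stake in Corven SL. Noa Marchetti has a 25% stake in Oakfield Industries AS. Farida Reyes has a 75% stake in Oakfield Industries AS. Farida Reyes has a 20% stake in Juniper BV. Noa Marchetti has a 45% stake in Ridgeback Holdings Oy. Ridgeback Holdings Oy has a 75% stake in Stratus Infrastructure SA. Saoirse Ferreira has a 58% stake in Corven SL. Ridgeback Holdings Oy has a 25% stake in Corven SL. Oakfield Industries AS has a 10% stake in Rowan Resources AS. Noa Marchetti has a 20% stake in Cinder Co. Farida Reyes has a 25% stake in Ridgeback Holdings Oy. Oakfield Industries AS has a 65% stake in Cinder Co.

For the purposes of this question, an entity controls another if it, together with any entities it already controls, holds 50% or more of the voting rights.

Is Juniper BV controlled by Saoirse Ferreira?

No

Saoirse holds 58% of Corven, so Saoirse controls Corven.
Neither Saoirse nor any entity Saoirse controls holds any voting interest in Juniper.
So Saoirse does not control Juniper.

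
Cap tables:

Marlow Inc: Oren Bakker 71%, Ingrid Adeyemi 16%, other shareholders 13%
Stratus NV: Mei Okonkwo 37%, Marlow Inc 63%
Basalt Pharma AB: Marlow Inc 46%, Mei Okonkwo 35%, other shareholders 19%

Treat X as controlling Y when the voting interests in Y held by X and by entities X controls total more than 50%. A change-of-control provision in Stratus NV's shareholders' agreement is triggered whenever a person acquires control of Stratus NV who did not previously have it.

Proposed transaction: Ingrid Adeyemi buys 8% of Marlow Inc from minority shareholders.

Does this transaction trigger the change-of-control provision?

No

The purchase changes only Ingrid's holdings, so Ingrid is the only person who could newly come to control Stratus.
Ingrid's largest direct stake is 16% in Marlow, which does not meet the threshold, so Ingrid controls no company.
Neither Ingrid nor any entity Ingrid controls holds any voting interest in Stratus.
So before the transaction, Ingrid does not control Stratus.
After the purchase, Ingrid's direct stake in Marlow rises to 16% + 8% = 24%.
Ingrid's side now holds 24% of Marlow, not > 50%, so Ingrid still does not control Marlow.
After the transaction, neither Ingrid nor any entity Ingrid controls holds a voting interest in Stratus, so Ingrid still does not control it.
No new person acquires control, so the clause is not triggered.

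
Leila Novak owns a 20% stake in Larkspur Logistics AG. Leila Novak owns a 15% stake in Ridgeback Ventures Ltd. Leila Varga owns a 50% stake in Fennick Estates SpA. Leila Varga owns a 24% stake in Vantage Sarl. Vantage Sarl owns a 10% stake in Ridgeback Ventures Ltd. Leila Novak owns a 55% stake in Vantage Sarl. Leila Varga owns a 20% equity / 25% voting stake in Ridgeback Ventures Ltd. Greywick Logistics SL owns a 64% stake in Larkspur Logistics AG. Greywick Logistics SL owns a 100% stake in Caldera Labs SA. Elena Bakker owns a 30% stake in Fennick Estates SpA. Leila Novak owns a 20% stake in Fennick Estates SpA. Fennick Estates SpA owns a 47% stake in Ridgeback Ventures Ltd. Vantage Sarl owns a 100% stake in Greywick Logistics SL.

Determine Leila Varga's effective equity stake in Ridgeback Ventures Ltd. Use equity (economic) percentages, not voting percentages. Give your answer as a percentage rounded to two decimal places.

Leila Varga reaches Ridgeback along 3 paths.
Via Vantage: 24% × 10% = 2.4%.
Via Fennick: 50% × 47% = 23.5%.
Direct stake: 20% = 20%.
Total: 2.4% + 23.5% + 20% = 45.9%.
Rounded: 45.90%.

45.90%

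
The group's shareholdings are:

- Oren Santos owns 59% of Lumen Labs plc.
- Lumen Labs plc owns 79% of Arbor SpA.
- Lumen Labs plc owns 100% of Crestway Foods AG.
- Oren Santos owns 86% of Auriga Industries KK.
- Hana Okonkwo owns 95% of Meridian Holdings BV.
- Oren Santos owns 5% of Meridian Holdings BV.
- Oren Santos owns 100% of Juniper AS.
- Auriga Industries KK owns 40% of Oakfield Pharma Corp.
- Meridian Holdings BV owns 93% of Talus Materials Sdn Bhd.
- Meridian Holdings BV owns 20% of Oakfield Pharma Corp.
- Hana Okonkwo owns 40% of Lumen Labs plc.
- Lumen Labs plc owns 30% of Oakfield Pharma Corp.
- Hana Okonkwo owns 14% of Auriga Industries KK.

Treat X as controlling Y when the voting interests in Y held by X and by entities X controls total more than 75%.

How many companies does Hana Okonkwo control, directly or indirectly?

Hana holds 95% of Meridian, so Hana controls Meridian.
Meridian holds 93% of Talus, so Hana controls Talus.
No other company's threshold is met.
Hana controls 2 companies.

2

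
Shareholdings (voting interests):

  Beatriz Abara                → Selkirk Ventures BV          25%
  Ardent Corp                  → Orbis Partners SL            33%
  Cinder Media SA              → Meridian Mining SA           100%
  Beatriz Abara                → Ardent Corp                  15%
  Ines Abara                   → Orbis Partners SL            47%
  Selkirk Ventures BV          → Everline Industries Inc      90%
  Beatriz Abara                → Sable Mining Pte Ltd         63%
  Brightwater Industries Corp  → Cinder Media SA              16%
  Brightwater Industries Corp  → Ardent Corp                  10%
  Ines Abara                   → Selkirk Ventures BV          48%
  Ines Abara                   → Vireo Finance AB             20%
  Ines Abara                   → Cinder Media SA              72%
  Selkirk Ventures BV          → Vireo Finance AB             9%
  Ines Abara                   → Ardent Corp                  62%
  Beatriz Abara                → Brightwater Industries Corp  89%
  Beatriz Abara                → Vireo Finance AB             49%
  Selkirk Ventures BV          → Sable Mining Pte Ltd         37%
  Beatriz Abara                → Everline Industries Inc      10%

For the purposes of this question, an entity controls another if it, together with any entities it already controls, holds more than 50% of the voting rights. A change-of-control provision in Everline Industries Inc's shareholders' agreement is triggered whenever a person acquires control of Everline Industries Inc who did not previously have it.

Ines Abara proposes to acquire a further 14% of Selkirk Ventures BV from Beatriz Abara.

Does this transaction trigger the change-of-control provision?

Yes

The purchase adds only to Ines's holdings (Beatriz's stake shrinks), so Ines is the only person who could newly come to control Everline.
Ines holds 72% of Cinder, so Ines controls Cinder.
Ines holds 62% of Ardent, so Ines controls Ardent.
Ardent and Ines together hold 33% + 47% = 80% of Orbis, so Ines controls Orbis.
Cinder holds 100% of Meridian, so Ines controls Meridian.
Neither Ines nor any entity Ines controls holds any voting interest in Everline.
So before the transaction, Ines does not control Everline.
After the purchase, Ines's direct stake in Selkirk rises to 48% + 14% = 62%, and Beatriz's stake falls to 11%.
Ines holds 62% of Selkirk, so Ines controls Selkirk.
Selkirk holds 90% of Everline, so Ines controls Everline.
Ines did not control Everline before and does after, so the clause is triggered.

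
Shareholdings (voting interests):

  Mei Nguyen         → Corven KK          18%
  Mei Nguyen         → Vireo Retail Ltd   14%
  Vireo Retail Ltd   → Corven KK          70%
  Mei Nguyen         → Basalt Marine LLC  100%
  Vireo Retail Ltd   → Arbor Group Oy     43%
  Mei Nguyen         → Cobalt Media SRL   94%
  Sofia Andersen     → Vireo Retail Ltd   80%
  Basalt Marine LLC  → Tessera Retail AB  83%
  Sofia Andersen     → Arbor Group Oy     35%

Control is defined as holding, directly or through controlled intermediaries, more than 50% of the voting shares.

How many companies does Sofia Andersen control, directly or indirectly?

Sofia holds 80% of Vireo, so Sofia controls Vireo.
Sofia and Vireo together hold 35% + 43% = 78% of Arbor, so Sofia controls Arbor.
Vireo holds 70% of Corven, so Sofia controls Corven.
No other company's threshold is met.
Sofia controls 3 companies.

3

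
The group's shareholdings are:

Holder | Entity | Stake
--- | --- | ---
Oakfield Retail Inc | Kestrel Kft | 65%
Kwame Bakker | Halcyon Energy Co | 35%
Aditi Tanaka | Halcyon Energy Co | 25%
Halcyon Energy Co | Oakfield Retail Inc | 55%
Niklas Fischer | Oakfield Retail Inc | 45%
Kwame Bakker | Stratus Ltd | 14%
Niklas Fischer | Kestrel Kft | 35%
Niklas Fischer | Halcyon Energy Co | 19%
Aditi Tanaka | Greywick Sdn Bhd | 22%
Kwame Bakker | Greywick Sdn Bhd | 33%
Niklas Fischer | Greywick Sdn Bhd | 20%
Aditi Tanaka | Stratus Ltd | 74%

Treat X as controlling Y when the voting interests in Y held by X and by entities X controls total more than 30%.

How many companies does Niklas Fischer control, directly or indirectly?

Niklas holds 45% of Oakfield, so Niklas controls Oakfield.
Oakfield and Niklas together hold 65% + 35% = 100% of Kestrel, so Niklas controls Kestrel.
No other company's threshold is met.
Niklas controls 2 companies.

2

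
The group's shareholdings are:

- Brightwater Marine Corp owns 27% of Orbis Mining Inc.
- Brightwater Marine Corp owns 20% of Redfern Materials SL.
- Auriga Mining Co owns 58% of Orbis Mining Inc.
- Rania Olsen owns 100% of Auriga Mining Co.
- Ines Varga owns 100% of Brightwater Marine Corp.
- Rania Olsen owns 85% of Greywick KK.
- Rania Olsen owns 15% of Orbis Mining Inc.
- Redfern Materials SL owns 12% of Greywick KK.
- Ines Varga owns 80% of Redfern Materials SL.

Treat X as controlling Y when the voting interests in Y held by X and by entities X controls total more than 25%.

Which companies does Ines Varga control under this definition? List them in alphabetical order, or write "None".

Ines holds 100% of Brightwater, so Ines controls Brightwater.
Brightwater holds 27% of Orbis, so Ines controls Orbis.
Ines and Brightwater together hold 80% + 20% = 100% of Redfern, so Ines controls Redfern.
No other company's threshold is met.

Brightwater Marine Corp, Orbis Mining Inc, Redfern Materials SL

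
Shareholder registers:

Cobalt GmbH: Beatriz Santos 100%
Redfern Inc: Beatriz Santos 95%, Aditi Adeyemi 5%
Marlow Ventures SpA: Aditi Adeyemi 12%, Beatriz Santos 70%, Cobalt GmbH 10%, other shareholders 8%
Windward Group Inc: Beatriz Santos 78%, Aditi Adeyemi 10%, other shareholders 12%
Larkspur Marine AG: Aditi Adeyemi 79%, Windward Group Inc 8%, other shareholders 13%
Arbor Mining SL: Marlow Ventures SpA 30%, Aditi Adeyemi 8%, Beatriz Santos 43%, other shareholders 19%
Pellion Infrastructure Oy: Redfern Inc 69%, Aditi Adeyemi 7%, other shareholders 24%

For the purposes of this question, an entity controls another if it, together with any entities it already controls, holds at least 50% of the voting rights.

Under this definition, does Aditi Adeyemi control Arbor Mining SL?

No

Aditi holds 79% of Larkspur, so Aditi controls Larkspur.
In Arbor, Aditi's side holds only 8%, not ≥ 50%.
So Aditi does not control Arbor.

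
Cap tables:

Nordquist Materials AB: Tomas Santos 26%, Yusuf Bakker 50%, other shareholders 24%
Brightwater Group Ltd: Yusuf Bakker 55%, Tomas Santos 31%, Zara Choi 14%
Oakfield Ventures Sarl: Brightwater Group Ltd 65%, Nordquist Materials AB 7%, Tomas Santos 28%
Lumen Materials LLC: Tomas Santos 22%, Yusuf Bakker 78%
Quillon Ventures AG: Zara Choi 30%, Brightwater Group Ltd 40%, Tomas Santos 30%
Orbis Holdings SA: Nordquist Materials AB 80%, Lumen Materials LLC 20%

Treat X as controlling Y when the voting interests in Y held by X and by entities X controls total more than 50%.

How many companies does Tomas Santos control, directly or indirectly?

0

Tomas's largest direct stake is 31% in Brightwater, which does not meet the threshold.
Tomas controls 0 companies.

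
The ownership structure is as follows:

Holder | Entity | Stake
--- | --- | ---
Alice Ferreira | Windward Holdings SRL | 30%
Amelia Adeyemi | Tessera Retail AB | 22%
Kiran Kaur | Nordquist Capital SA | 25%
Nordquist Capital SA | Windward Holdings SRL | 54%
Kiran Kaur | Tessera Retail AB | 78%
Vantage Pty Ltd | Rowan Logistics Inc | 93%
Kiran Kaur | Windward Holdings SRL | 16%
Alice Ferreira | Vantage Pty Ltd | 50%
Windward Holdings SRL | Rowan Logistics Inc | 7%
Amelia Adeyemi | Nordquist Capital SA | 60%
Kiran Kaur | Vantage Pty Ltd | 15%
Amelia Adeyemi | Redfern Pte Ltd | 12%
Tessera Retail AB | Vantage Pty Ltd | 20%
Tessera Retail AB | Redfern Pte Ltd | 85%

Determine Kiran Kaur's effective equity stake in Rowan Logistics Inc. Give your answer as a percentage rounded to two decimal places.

30.52%

Kiran reaches Rowan along 4 paths.
Via Tessera → Vantage: 78% × 20% × 93% = 14.508%.
Via Vantage: 15% × 93% = 13.95%.
Via Nordquist → Windward: 25% × 54% × 7% = 0.945%.
Via Windward: 16% × 7% = 1.12%.
Total: 14.508% + 13.95% + 0.945% + 1.12% = 30.523%.
Rounded: 30.52%.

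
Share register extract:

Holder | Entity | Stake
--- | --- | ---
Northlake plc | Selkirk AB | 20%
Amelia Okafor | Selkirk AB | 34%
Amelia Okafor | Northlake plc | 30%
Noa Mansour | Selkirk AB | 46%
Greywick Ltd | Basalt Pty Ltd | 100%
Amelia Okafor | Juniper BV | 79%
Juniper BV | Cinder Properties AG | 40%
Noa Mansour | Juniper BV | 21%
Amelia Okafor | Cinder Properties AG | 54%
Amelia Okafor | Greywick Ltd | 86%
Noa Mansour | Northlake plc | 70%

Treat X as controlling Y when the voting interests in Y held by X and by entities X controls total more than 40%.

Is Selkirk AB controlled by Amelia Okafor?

No

Amelia holds 79% of Juniper, so Amelia controls Juniper.
Amelia holds 86% of Greywick, so Amelia controls Greywick.
Greywick holds 100% of Basalt, so Amelia controls Basalt.
Amelia and Juniper together hold 54% + 40% = 94% of Cinder, so Amelia controls Cinder.
In Selkirk, Amelia's side holds only 34%, not > 40%.
So Amelia does not control Selkirk.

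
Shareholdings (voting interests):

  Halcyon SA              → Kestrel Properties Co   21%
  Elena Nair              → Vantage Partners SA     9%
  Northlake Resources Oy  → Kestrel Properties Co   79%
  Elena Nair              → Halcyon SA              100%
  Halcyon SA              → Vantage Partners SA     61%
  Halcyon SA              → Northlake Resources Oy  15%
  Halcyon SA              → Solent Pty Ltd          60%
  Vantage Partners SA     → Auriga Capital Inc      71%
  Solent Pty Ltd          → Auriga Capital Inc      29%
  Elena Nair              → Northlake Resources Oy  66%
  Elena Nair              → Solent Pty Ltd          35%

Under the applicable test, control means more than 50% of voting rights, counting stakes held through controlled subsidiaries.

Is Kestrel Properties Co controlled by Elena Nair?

Elena holds 100% of Halcyon, so Elena controls Halcyon.
Halcyon and Elena together hold 15% + 66% = 81% of Northlake, so Elena controls Northlake.
Northlake and Halcyon together hold 79% + 21% = 100% of Kestrel, so Elena controls Kestrel.

Yes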